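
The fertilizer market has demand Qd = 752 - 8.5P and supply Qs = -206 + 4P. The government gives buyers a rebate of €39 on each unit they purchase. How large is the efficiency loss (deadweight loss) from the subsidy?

Pre-subsidy: 752 - 8.5P = -206 + 4P gives P* = 76.64, Q* = 100.56.
With the rebate, buyers effectively pay Pb = Ps − 39, where Ps is the price sellers receive.
Demand in terms of Ps becomes Qd = 752 − 8.5(Ps − 39) = 1083.5 - 8.5Ps. Setting this equal to supply: 1083.5 - 8.5Ps = -206 + 4Ps, so Ps = 103.16.
Buyers pay Pb = 103.16 − 39 = 64.16; Q' = -206 + 4·103.16 = 206.64.
The subsidy expands output by 206.64 − 100.56 = 106.08 past the efficient level; on those units the gap between marginal cost and willingness to pay runs from 0 up to 39.
DWL = ½ × 39 × 106.08 = 2068.56.

Deadweight loss = €2068.56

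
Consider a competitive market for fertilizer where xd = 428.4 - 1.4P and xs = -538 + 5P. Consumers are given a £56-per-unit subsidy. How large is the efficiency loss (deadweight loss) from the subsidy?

Deadweight loss = £1715

Pre-subsidy: 428.4 - 1.4P = -538 + 5P gives P* = 151, x* = 217.
With the rebate, buyers effectively pay Pb = Ps − 56, where Ps is the price sellers receive.
Demand in terms of Ps becomes xd = 428.4 − 1.4(Ps − 56) = 506.8 - 1.4Ps. Setting this equal to supply: 506.8 - 1.4Ps = -538 + 5Ps, so Ps = 163.25.
Buyers pay Pb = 163.25 − 56 = 107.25; x' = -538 + 5·163.25 = 278.25.
The subsidy expands output by 278.25 − 217 = 61.25 past the efficient level; on those units the gap between marginal cost and willingness to pay runs from 0 up to 56.
DWL = ½ × 56 × 61.25 = 1715.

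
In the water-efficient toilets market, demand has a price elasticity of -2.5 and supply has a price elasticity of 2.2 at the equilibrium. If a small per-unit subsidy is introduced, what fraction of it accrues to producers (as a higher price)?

For a small subsidy around the equilibrium, the benefit split depends on the relative slopes, which at a point are proportional to the elasticities.
Buyer share = εs/(εs + |εd|) = 2.2/(2.2 + 2.5) = 22/47; seller share = |εd|/(εs + |εd|) = 25/47.
So producers capture 25/47 of the subsidy.

Producer share = 25/47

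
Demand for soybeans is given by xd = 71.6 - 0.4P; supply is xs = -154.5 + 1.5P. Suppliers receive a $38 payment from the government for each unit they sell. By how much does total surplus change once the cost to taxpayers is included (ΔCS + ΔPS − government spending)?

Net change in total surplus = -$228

Pre-subsidy: 71.6 - 0.4P = -154.5 + 1.5P gives P* = 119, x* = 24.
With the subsidy, sellers receive Ps = Pb + 38 for each unit, where Pb is the price buyers pay.
Supply in terms of Pb becomes xs = -154.5 + 1.5(Pb + 38) = -97.5 + 1.5Pb. Setting this equal to demand: 71.6 - 0.4Pb = -97.5 + 1.5Pb, so Pb = 89.
Sellers receive Ps = 89 + 38 = 127; x' = 71.6 − 0.4·89 = 36.
ΔCS = ½(24 + 36)(119 − 89) = 900; ΔPS = ½(24 + 36)(127 − 119) = 240.
Government spending = 38 × 36 = 1368.
Net change = 900 + 240 − 1368 = -228. The loss equals the DWL triangle ½·38·12.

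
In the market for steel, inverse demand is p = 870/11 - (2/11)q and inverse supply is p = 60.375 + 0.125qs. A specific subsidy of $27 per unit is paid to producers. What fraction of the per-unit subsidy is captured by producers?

Producer share = 11/27

Pre-subsidy: 870/11 - (2/11)q = 60.375 + 0.125q gives q* = 61 and p* = 68.
With the subsidy, sellers receive ps = pb + 27 for each unit, where pb is the price buyers pay.
On the curves, pb = 870/11 - (2/11)q and ps = 60.375 + 0.125q; the wedge ps − pb = 27 gives 60.375 + 0.125q − (870/11 - (2/11)q) = 27, so q' = 149.
Then pb = 870/11 − (2/11)·149 = 52 and ps = 60.375 + 0.125·149 = 79.
Buyers' price falls by p* − pb = 68 − 52 = 16; sellers' price rises by ps − p* = 79 − 68 = 11.
So producers capture 11/27 = 11/27 of each unit of subsidy.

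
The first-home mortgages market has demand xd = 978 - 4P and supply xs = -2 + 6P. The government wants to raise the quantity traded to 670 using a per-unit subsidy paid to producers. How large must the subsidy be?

At x = 670, invert demand for the buyer price: Pb = (978 − 670)/4 = 77; invert supply for the seller price: Ps = (670 − (-2))/6 = 112.
The subsidy must fill the gap: s = Ps − Pb = 112 − 77 = 35.

Required subsidy s = 35 per unit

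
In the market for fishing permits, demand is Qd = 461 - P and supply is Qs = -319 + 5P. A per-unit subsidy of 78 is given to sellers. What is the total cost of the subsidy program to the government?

Pre-subsidy: 461 - P = -319 + 5P gives P* = 130, Q* = 331.
With the subsidy, sellers receive Ps = Pb + 78 for each unit, where Pb is the price buyers pay.
Supply in terms of Pb becomes Qs = -319 + 5(Pb + 78) = 71 + 5Pb. Setting this equal to demand: 461 - Pb = 71 + 5Pb, so Pb = 65.
Sellers receive Ps = 65 + 78 = 143; Q' = 461 − 1·65 = 396.
Government outlay = subsidy × quantity = 78 × 396 = 30888.

Government cost = 30888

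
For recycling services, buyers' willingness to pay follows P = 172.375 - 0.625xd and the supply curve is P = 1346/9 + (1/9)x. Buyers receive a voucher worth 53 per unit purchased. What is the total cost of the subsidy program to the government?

Government cost = 5459

Pre-subsidy: 172.375 - 0.625x = 1346/9 + (1/9)x gives x* = 31 and P* = 153.
With the rebate, buyers effectively pay Pb = Ps − 53, where Ps is the price sellers receive.
On the curves, Pb = 172.375 - 0.625x and Ps = 1346/9 + (1/9)x; the wedge Ps − Pb = 53 gives 1346/9 + (1/9)x − (172.375 - 0.625x) = 53, so x' = 103.
Then Pb = 172.375 − 0.625·103 = 108 and Ps = 1346/9 + (1/9)·103 = 161.
Government outlay = subsidy × quantity = 53 × 103 = 5459.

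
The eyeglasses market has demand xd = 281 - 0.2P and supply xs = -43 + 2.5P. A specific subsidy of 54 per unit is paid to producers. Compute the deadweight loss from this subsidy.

Pre-subsidy: 281 - 0.2P = -43 + 2.5P gives P* = 120, x* = 257.
With the subsidy, sellers receive Ps = Pb + 54 for each unit, where Pb is the price buyers pay.
Supply in terms of Pb becomes xs = -43 + 2.5(Pb + 54) = 92 + 2.5Pb. Setting this equal to demand: 281 - 0.2Pb = 92 + 2.5Pb, so Pb = 70.
Sellers receive Ps = 70 + 54 = 124; x' = 281 − 0.2·70 = 267.
The subsidy expands output by 267 − 257 = 10 past the efficient level; on those units the gap between marginal cost and willingness to pay runs from 0 up to 54.
DWL = ½ × 54 × 10 = 270.

Deadweight loss = 270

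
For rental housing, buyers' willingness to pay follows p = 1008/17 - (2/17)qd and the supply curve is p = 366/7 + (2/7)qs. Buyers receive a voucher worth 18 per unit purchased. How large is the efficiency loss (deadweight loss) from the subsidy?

Pre-subsidy: 1008/17 - (2/17)q = 366/7 + (2/7)q gives q* = 17.375 and p* = 57.25.
With the rebate, buyers effectively pay pb = ps − 18, where ps is the price sellers receive.
On the curves, pb = 1008/17 - (2/17)q and ps = 366/7 + (2/7)q; the wedge ps − pb = 18 gives 366/7 + (2/7)q − (1008/17 - (2/17)q) = 18, so q' = 62.
Then pb = 1008/17 − (2/17)·62 = 52 and ps = 366/7 + (2/7)·62 = 70.
The subsidy expands output by 62 − 17.375 = 44.625 past the efficient level; on those units the gap between marginal cost and willingness to pay runs from 0 up to 18.
DWL = ½ × 18 × 44.625 = 401.625.

Deadweight loss = 401.625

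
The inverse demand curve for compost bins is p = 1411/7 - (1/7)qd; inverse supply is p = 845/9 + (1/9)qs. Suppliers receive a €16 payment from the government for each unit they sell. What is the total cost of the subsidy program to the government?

Government cost = €7792

Pre-subsidy: 1411/7 - (1/7)q = 845/9 + (1/9)q gives q* = 424 and p* = 141.
With the subsidy, sellers receive ps = pb + 16 for each unit, where pb is the price buyers pay.
On the curves, pb = 1411/7 - (1/7)q and ps = 845/9 + (1/9)q; the wedge ps − pb = 16 gives 845/9 + (1/9)q − (1411/7 - (1/7)q) = 16, so q' = 487.
Then pb = 1411/7 − (1/7)·487 = 132 and ps = 845/9 + (1/9)·487 = 148.
Government outlay = subsidy × quantity = 16 × 487 = 7792.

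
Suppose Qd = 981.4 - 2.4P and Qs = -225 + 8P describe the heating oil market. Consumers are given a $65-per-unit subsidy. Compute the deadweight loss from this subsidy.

Deadweight loss = $3900

Pre-subsidy: 981.4 - 2.4P = -225 + 8P gives P* = 116, Q* = 703.
With the rebate, buyers effectively pay Pb = Ps − 65, where Ps is the price sellers receive.
Demand in terms of Ps becomes Qd = 981.4 − 2.4(Ps − 65) = 1137.4 - 2.4Ps. Setting this equal to supply: 1137.4 - 2.4Ps = -225 + 8Ps, so Ps = 131.
Buyers pay Pb = 131 − 65 = 66; Q' = -225 + 8·131 = 823.
The subsidy expands output by 823 − 703 = 120 past the efficient level; on those units the gap between marginal cost and willingness to pay runs from 0 up to 65.
DWL = ½ × 65 × 120 = 3900.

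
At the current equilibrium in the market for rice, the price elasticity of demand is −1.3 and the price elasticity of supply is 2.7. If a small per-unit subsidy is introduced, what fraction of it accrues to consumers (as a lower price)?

For a small subsidy around the equilibrium, the benefit split depends on the relative slopes, which at a point are proportional to the elasticities.
Buyer share = εs/(εs + |εd|) = 2.7/(2.7 + 1.3) = 0.675; seller share = |εd|/(εs + |εd|) = 0.325.

Consumer share = 0.675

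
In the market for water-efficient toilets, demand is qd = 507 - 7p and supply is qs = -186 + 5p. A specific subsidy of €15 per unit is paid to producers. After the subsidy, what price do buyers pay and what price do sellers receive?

Pre-subsidy: 507 - 7p = -186 + 5p gives p* = 57.75, q* = 102.75.
With the subsidy, sellers receive ps = pb + 15 for each unit, where pb is the price buyers pay.
Supply in terms of pb becomes qs = -186 + 5(pb + 15) = -111 + 5pb. Setting this equal to demand: 507 - 7pb = -111 + 5pb, so pb = 51.5.
Sellers receive ps = 51.5 + 15 = 66.5; q' = 507 − 7·51.5 = 146.5.

Buyers pay €51.5; sellers receive €66.5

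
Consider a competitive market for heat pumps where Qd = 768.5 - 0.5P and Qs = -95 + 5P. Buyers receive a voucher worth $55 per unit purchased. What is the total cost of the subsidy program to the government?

Government cost = $39325

Pre-subsidy: 768.5 - 0.5P = -95 + 5P gives P* = 157, Q* = 690.
With the rebate, buyers effectively pay Pb = Ps − 55, where Ps is the price sellers receive.
Demand in terms of Ps becomes Qd = 768.5 − 0.5(Ps − 55) = 796 - 0.5Ps. Setting this equal to supply: 796 - 0.5Ps = -95 + 5Ps, so Ps = 162.
Buyers pay Pb = 162 − 55 = 107; Q' = -95 + 5·162 = 715.
Government outlay = subsidy × quantity = 55 × 715 = 39325.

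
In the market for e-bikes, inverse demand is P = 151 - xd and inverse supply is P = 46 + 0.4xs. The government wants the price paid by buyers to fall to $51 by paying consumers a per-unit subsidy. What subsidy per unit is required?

At a buyer price of 51, quantity demanded is 151 − 1·51 = 100.
Sellers supply 100 only when they receive Ps = 46 + 0.4·100 = 86.
s = Ps − Pb = 86 − 51 = 35.

Required subsidy s = $35 per unit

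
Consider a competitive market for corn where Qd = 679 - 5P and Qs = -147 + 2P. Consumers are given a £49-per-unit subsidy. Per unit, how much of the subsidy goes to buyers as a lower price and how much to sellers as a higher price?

Buyers gain £14 per unit; sellers gain £35 per unit

Pre-subsidy: 679 - 5P = -147 + 2P gives P* = 118, Q* = 89.
With the rebate, buyers effectively pay Pb = Ps − 49, where Ps is the price sellers receive.
Demand in terms of Ps becomes Qd = 679 − 5(Ps − 49) = 924 - 5Ps. Setting this equal to supply: 924 - 5Ps = -147 + 2Ps, so Ps = 153.
Buyers pay Pb = 153 − 49 = 104; Q' = -147 + 2·153 = 159.
Buyers' price falls by P* − Pb = 118 − 104 = 14; sellers' price rises by Ps − P* = 153 − 118 = 35.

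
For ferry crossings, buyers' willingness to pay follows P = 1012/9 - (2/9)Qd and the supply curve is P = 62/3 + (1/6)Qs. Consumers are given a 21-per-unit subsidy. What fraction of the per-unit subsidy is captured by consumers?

Pre-subsidy: 1012/9 - (2/9)Q = 62/3 + (1/6)Q gives Q* = 236 and P* = 60.
With the rebate, buyers effectively pay Pb = Ps − 21, where Ps is the price sellers receive.
On the curves, Pb = 1012/9 - (2/9)Q and Ps = 62/3 + (1/6)Q; the wedge Ps − Pb = 21 gives 62/3 + (1/6)Q − (1012/9 - (2/9)Q) = 21, so Q' = 290.
Then Pb = 1012/9 − (2/9)·290 = 48 and Ps = 62/3 + (1/6)·290 = 69.
Buyers' price falls by P* − Pb = 60 − 48 = 12; sellers' price rises by Ps − P* = 69 − 60 = 9.
So consumers capture 12/21 = 4/7 of each unit of subsidy.

Consumer share = 4/7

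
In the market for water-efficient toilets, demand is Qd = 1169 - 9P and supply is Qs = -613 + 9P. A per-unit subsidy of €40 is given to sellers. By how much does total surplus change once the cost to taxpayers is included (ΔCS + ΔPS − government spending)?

Net change in total surplus = -€3600

Pre-subsidy: 1169 - 9P = -613 + 9P gives P* = 99, Q* = 278.
With the subsidy, sellers receive Ps = Pb + 40 for each unit, where Pb is the price buyers pay.
Supply in terms of Pb becomes Qs = -613 + 9(Pb + 40) = -253 + 9Pb. Setting this equal to demand: 1169 - 9Pb = -253 + 9Pb, so Pb = 79.
Sellers receive Ps = 79 + 40 = 119; Q' = 1169 − 9·79 = 458.
ΔCS = ½(278 + 458)(99 − 79) = 7360; ΔPS = ½(278 + 458)(119 − 99) = 7360.
Government spending = 40 × 458 = 18320.
Net change = 7360 + 7360 − 18320 = -3600. The loss equals the DWL triangle ½·40·180.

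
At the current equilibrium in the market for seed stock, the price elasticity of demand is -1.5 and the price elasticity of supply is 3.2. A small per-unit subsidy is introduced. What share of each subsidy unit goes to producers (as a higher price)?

Producer share = 15/47

For a small subsidy around the equilibrium, the benefit split depends on the relative slopes, which at a point are proportional to the elasticities.
Buyer share = εs/(εs + |εd|) = 3.2/(3.2 + 1.5) = 32/47; seller share = |εd|/(εs + |εd|) = 15/47.
So producers capture 15/47 of the subsidy.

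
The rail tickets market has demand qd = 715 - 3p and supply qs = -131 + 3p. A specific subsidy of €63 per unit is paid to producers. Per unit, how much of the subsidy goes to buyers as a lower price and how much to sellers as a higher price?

Pre-subsidy: 715 - 3p = -131 + 3p gives p* = 141, q* = 292.
With the subsidy, sellers receive ps = pb + 63 for each unit, where pb is the price buyers pay.
Supply in terms of pb becomes qs = -131 + 3(pb + 63) = 58 + 3pb. Setting this equal to demand: 715 - 3pb = 58 + 3pb, so pb = 109.5.
Sellers receive ps = 109.5 + 63 = 172.5; q' = 715 − 3·109.5 = 386.5.
Buyers' price falls by p* − pb = 141 − 109.5 = 31.5; sellers' price rises by ps − p* = 172.5 − 141 = 31.5.

Buyers gain €31.5 per unit; sellers gain €31.5 per unit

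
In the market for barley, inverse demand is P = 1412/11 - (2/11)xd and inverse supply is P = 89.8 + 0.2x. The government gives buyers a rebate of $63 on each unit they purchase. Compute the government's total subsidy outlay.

Government cost = $16758

Pre-subsidy: 1412/11 - (2/11)x = 89.8 + 0.2x gives x* = 101 and P* = 110.
With the rebate, buyers effectively pay Pb = Ps − 63, where Ps is the price sellers receive.
On the curves, Pb = 1412/11 - (2/11)x and Ps = 89.8 + 0.2x; the wedge Ps − Pb = 63 gives 89.8 + 0.2x − (1412/11 - (2/11)x) = 63, so x' = 266.
Then Pb = 1412/11 − (2/11)·266 = 80 and Ps = 89.8 + 0.2·266 = 143.
Government outlay = subsidy × quantity = 63 × 266 = 16758.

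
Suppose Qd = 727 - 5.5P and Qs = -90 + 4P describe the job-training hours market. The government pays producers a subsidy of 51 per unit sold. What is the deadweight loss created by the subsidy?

Pre-subsidy: 727 - 5.5P = -90 + 4P gives P* = 86, Q* = 254.
With the subsidy, sellers receive Ps = Pb + 51 for each unit, where Pb is the price buyers pay.
Supply in terms of Pb becomes Qs = -90 + 4(Pb + 51) = 114 + 4Pb. Setting this equal to demand: 727 - 5.5Pb = 114 + 4Pb, so Pb = 1226/19.
Sellers receive Ps = 1226/19 + 51 = 2195/19; Q' = 727 − 5.5·(1226/19) = 7070/19.
The subsidy expands output by 7070/19 − 254 = 2244/19 past the efficient level; on those units the gap between marginal cost and willingness to pay runs from 0 up to 51.
DWL = ½ × 51 × 2244/19 = 57222/19.

Deadweight loss = 57222/19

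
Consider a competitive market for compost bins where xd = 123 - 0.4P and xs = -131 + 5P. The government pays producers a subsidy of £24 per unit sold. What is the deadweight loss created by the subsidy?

Pre-subsidy: 123 - 0.4P = -131 + 5P gives P* = 1270/27, x* = 2813/27.
With the subsidy, sellers receive Ps = Pb + 24 for each unit, where Pb is the price buyers pay.
Supply in terms of Pb becomes xs = -131 + 5(Pb + 24) = -11 + 5Pb. Setting this equal to demand: 123 - 0.4Pb = -11 + 5Pb, so Pb = 670/27.
Sellers receive Ps = 670/27 + 24 = 1318/27; x' = 123 − 0.4·(670/27) = 3053/27.
The subsidy expands output by 3053/27 − 2813/27 = 80/9 past the efficient level; on those units the gap between marginal cost and willingness to pay runs from 0 up to 24.
DWL = ½ × 24 × 80/9 = 320/3.

Deadweight loss = 320/3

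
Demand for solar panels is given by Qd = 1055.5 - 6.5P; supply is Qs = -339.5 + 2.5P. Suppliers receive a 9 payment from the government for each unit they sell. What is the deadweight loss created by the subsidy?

Deadweight loss = 73.125

Pre-subsidy: 1055.5 - 6.5P = -339.5 + 2.5P gives P* = 155, Q* = 48.
With the subsidy, sellers receive Ps = Pb + 9 for each unit, where Pb is the price buyers pay.
Supply in terms of Pb becomes Qs = -339.5 + 2.5(Pb + 9) = -317 + 2.5Pb. Setting this equal to demand: 1055.5 - 6.5Pb = -317 + 2.5Pb, so Pb = 152.5.
Sellers receive Ps = 152.5 + 9 = 161.5; Q' = 1055.5 − 6.5·152.5 = 64.25.
The subsidy expands output by 64.25 − 48 = 16.25 past the efficient level; on those units the gap between marginal cost and willingness to pay runs from 0 up to 9.
DWL = ½ × 9 × 16.25 = 73.125.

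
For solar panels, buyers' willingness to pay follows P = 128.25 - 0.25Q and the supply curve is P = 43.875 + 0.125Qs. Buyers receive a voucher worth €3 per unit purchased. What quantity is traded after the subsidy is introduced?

Q' = 233

Pre-subsidy: 128.25 - 0.25Q = 43.875 + 0.125Q gives Q* = 225 and P* = 72.
With the rebate, buyers effectively pay Pb = Ps − 3, where Ps is the price sellers receive.
On the curves, Pb = 128.25 - 0.25Q and Ps = 43.875 + 0.125Q; the wedge Ps − Pb = 3 gives 43.875 + 0.125Q − (128.25 - 0.25Q) = 3, so Q' = 233.
Then Pb = 128.25 − 0.25·233 = 70 and Ps = 43.875 + 0.125·233 = 73.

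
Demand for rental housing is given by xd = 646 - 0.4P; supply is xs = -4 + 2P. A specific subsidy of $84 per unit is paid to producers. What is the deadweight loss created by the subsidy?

Pre-subsidy: 646 - 0.4P = -4 + 2P gives P* = 1625/6, x* = 1613/3.
With the subsidy, sellers receive Ps = Pb + 84 for each unit, where Pb is the price buyers pay.
Supply in terms of Pb becomes xs = -4 + 2(Pb + 84) = 164 + 2Pb. Setting this equal to demand: 646 - 0.4Pb = 164 + 2Pb, so Pb = 1205/6.
Sellers receive Ps = 1205/6 + 84 = 1709/6; x' = 646 − 0.4·(1205/6) = 1697/3.
The subsidy expands output by 1697/3 − 1613/3 = 28 past the efficient level; on those units the gap between marginal cost and willingness to pay runs from 0 up to 84.
DWL = ½ × 84 × 28 = 1176.

Deadweight loss = $1176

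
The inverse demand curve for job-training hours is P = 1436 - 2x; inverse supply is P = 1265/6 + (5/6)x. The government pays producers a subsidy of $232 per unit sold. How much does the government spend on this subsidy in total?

Pre-subsidy: 1436 - 2x = 1265/6 + (5/6)x gives x* = 7351/17 and P* = 9710/17.
With the subsidy, sellers receive Ps = Pb + 232 for each unit, where Pb is the price buyers pay.
On the curves, Pb = 1436 - 2x and Ps = 1265/6 + (5/6)x; the wedge Ps − Pb = 232 gives 1265/6 + (5/6)x − (1436 - 2x) = 232, so x' = 8743/17.
Then Pb = 1436 − 2·(8743/17) = 6926/17 and Ps = 1265/6 + (5/6)·(8743/17) = 10870/17.
Government outlay = subsidy × quantity = 232 × 8743/17 = 2028376/17.

Government cost = 2028376/17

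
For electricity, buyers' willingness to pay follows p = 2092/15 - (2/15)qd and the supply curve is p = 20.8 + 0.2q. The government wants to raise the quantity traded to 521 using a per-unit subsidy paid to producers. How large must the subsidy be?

Required subsidy s = 55 per unit

At q = 521, from the demand curve buyers pay pb = 2092/15 − (2/15)·521 = 70; from the supply curve sellers need ps = 20.8 + 0.2·521 = 125.
The subsidy must fill the gap: s = ps − pb = 125 − 70 = 55.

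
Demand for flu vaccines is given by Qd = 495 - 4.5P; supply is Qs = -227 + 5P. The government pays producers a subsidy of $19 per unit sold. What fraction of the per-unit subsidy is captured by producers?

Pre-subsidy: 495 - 4.5P = -227 + 5P gives P* = 76, Q* = 153.
With the subsidy, sellers receive Ps = Pb + 19 for each unit, where Pb is the price buyers pay.
Supply in terms of Pb becomes Qs = -227 + 5(Pb + 19) = -132 + 5Pb. Setting this equal to demand: 495 - 4.5Pb = -132 + 5Pb, so Pb = 66.
Sellers receive Ps = 66 + 19 = 85; Q' = 495 − 4.5·66 = 198.
Buyers' price falls by P* − Pb = 76 − 66 = 10; sellers' price rises by Ps − P* = 85 − 76 = 9.
So producers capture 9/19 = 9/19 of each unit of subsidy.

Producer share = 9/19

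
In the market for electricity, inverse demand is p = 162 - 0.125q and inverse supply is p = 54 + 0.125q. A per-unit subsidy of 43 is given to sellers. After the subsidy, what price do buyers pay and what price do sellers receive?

Pre-subsidy: 162 - 0.125q = 54 + 0.125q gives q* = 432 and p* = 108.
With the subsidy, sellers receive ps = pb + 43 for each unit, where pb is the price buyers pay.
On the curves, pb = 162 - 0.125q and ps = 54 + 0.125q; the wedge ps − pb = 43 gives 54 + 0.125q − (162 - 0.125q) = 43, so q' = 604.
Then pb = 162 − 0.125·604 = 86.5 and ps = 54 + 0.125·604 = 129.5.

Buyers pay 86.5; sellers receive 129.5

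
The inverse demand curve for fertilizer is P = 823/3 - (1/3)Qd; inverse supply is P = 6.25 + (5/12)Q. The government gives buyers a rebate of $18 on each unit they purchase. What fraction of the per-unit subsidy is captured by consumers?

Consumer share = 4/9

Pre-subsidy: 823/3 - (1/3)Q = 6.25 + (5/12)Q gives Q* = 3217/9 and P* = 4190/27.
With the rebate, buyers effectively pay Pb = Ps − 18, where Ps is the price sellers receive.
On the curves, Pb = 823/3 - (1/3)Q and Ps = 6.25 + (5/12)Q; the wedge Ps − Pb = 18 gives 6.25 + (5/12)Q − (823/3 - (1/3)Q) = 18, so Q' = 3433/9.
Then Pb = 823/3 − (1/3)·(3433/9) = 3974/27 and Ps = 6.25 + (5/12)·(3433/9) = 4460/27.
Buyers' price falls by P* − Pb = 4190/27 − 3974/27 = 8; sellers' price rises by Ps − P* = 4460/27 − 4190/27 = 10.
So consumers capture 8/18 = 4/9 of each unit of subsidy.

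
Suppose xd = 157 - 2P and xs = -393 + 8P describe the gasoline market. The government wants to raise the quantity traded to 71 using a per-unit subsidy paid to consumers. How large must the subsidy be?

At x = 71, invert demand for the buyer price: Pb = (157 − 71)/2 = 43; invert supply for the seller price: Ps = (71 − (-393))/8 = 58.
The subsidy must fill the gap: s = Ps − Pb = 58 − 43 = 15.

Required subsidy s = 15 per unit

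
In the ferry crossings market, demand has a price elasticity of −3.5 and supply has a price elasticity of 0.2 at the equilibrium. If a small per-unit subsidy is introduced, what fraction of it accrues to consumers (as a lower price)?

Consumer share = 2/37

For a small subsidy around the equilibrium, the benefit split depends on the relative slopes, which at a point are proportional to the elasticities.
Buyer share = εs/(εs + |εd|) = 0.2/(0.2 + 3.5) = 2/37; seller share = |εd|/(εs + |εd|) = 35/37.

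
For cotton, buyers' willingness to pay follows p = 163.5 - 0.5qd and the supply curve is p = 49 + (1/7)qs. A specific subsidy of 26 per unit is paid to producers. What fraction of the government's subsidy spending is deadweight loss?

Pre-subsidy: 163.5 - 0.5q = 49 + (1/7)q gives q* = 1603/9 and p* = 670/9.
With the subsidy, sellers receive ps = pb + 26 for each unit, where pb is the price buyers pay.
On the curves, pb = 163.5 - 0.5q and ps = 49 + (1/7)q; the wedge ps − pb = 26 gives 49 + (1/7)q − (163.5 - 0.5q) = 26, so q' = 1967/9.
Then pb = 163.5 − 0.5·(1967/9) = 488/9 and ps = 49 + (1/7)·(1967/9) = 722/9.
ΔCS = ½(1603/9 + 1967/9)(670/9 − 488/9) = 108290/27; ΔPS = ½(1603/9 + 1967/9)(722/9 − 670/9) = 30940/27.
Government spending = 26 × 1967/9 = 51142/9.
DWL = ½ × 26 × (1967/9 − 1603/9) = 4732/9; fraction = (4732/9) / (51142/9) = 26/281.

DWL / government spending = 26/281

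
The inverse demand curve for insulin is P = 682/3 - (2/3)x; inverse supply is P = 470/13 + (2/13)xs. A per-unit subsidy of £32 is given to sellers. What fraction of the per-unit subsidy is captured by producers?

Producer share = 0.1875

Pre-subsidy: 682/3 - (2/3)x = 470/13 + (2/13)x gives x* = 233 and P* = 72.
With the subsidy, sellers receive Ps = Pb + 32 for each unit, where Pb is the price buyers pay.
On the curves, Pb = 682/3 - (2/3)x and Ps = 470/13 + (2/13)x; the wedge Ps − Pb = 32 gives 470/13 + (2/13)x − (682/3 - (2/3)x) = 32, so x' = 272.
Then Pb = 682/3 − (2/3)·272 = 46 and Ps = 470/13 + (2/13)·272 = 78.
Buyers' price falls by P* − Pb = 72 − 46 = 26; sellers' price rises by Ps − P* = 78 − 72 = 6.
So producers capture 6/32 = 0.1875 of each unit of subsidy.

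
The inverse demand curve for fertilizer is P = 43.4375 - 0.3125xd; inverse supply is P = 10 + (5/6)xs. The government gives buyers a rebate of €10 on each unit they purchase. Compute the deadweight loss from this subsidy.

Deadweight loss = 480/11

Pre-subsidy: 43.4375 - 0.3125x = 10 + (5/6)x gives x* = 321/11 and P* = 755/22.
With the rebate, buyers effectively pay Pb = Ps − 10, where Ps is the price sellers receive.
On the curves, Pb = 43.4375 - 0.3125x and Ps = 10 + (5/6)x; the wedge Ps − Pb = 10 gives 10 + (5/6)x − (43.4375 - 0.3125x) = 10, so x' = 417/11.
Then Pb = 43.4375 − 0.3125·(417/11) = 695/22 and Ps = 10 + (5/6)·(417/11) = 915/22.
The subsidy expands output by 417/11 − 321/11 = 96/11 past the efficient level; on those units the gap between marginal cost and willingness to pay runs from 0 up to 10.
DWL = ½ × 10 × 96/11 = 480/11.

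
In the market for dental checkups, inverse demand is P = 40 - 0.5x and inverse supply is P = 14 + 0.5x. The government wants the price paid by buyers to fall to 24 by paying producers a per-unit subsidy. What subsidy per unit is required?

At a buyer price of 24, quantity demanded is 80 − 2·24 = 32.
Sellers supply 32 only when they receive Ps = 14 + 0.5·32 = 30.
s = Ps − Pb = 30 − 24 = 6.

Required subsidy s = 6 per unit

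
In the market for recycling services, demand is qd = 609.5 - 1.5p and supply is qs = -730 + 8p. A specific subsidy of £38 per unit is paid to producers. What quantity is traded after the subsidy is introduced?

Pre-subsidy: 609.5 - 1.5p = -730 + 8p gives p* = 141, q* = 398.
With the subsidy, sellers receive ps = pb + 38 for each unit, where pb is the price buyers pay.
Supply in terms of pb becomes qs = -730 + 8(pb + 38) = -426 + 8pb. Setting this equal to demand: 609.5 - 1.5pb = -426 + 8pb, so pb = 109.
Sellers receive ps = 109 + 38 = 147; q' = 609.5 − 1.5·109 = 446.

q' = 446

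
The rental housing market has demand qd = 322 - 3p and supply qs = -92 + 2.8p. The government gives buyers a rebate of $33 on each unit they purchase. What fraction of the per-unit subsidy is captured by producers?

Pre-subsidy: 322 - 3p = -92 + 2.8p gives p* = 2070/29, q* = 3128/29.
With the rebate, buyers effectively pay pb = ps − 33, where ps is the price sellers receive.
Demand in terms of ps becomes qd = 322 − 3(ps − 33) = 421 - 3ps. Setting this equal to supply: 421 - 3ps = -92 + 2.8ps, so ps = 2565/29.
Buyers pay pb = 2565/29 − 33 = 1608/29; q' = -92 + 2.8·(2565/29) = 4514/29.
Buyers' price falls by p* − pb = 2070/29 − 1608/29 = 462/29; sellers' price rises by ps − p* = 2565/29 − 2070/29 = 495/29.
So producers capture (495/29)/33 = 15/29 of each unit of subsidy.

Producer share = 15/29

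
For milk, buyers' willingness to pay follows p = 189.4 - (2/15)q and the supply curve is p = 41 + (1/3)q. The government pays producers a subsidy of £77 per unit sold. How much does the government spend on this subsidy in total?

Pre-subsidy: 189.4 - (2/15)q = 41 + (1/3)q gives q* = 318 and p* = 147.
With the subsidy, sellers receive ps = pb + 77 for each unit, where pb is the price buyers pay.
On the curves, pb = 189.4 - (2/15)q and ps = 41 + (1/3)q; the wedge ps − pb = 77 gives 41 + (1/3)q − (189.4 - (2/15)q) = 77, so q' = 483.
Then pb = 189.4 − (2/15)·483 = 125 and ps = 41 + (1/3)·483 = 202.
Government outlay = subsidy × quantity = 77 × 483 = 37191.

Government cost = £37191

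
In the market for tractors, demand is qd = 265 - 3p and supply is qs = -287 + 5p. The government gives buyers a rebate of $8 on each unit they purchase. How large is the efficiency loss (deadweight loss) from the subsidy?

Pre-subsidy: 265 - 3p = -287 + 5p gives p* = 69, q* = 58.
With the rebate, buyers effectively pay pb = ps − 8, where ps is the price sellers receive.
Demand in terms of ps becomes qd = 265 − 3(ps − 8) = 289 - 3ps. Setting this equal to supply: 289 - 3ps = -287 + 5ps, so ps = 72.
Buyers pay pb = 72 − 8 = 64; q' = -287 + 5·72 = 73.
The subsidy expands output by 73 − 58 = 15 past the efficient level; on those units the gap between marginal cost and willingness to pay runs from 0 up to 8.
DWL = ½ × 8 × 15 = 60.

Deadweight loss = $60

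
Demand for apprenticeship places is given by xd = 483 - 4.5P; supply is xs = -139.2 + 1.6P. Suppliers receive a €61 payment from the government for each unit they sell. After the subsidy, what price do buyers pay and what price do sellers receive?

Pre-subsidy: 483 - 4.5P = -139.2 + 1.6P gives P* = 102, x* = 24.
With the subsidy, sellers receive Ps = Pb + 61 for each unit, where Pb is the price buyers pay.
Supply in terms of Pb becomes xs = -139.2 + 1.6(Pb + 61) = -41.6 + 1.6Pb. Setting this equal to demand: 483 - 4.5Pb = -41.6 + 1.6Pb, so Pb = 86.
Sellers receive Ps = 86 + 61 = 147; x' = 483 − 4.5·86 = 96.

Buyers pay €86; sellers receive €147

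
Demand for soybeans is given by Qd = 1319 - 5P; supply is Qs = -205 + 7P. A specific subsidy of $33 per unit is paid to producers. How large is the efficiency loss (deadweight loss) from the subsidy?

Pre-subsidy: 1319 - 5P = -205 + 7P gives P* = 127, Q* = 684.
With the subsidy, sellers receive Ps = Pb + 33 for each unit, where Pb is the price buyers pay.
Supply in terms of Pb becomes Qs = -205 + 7(Pb + 33) = 26 + 7Pb. Setting this equal to demand: 1319 - 5Pb = 26 + 7Pb, so Pb = 107.75.
Sellers receive Ps = 107.75 + 33 = 140.75; Q' = 1319 − 5·107.75 = 780.25.
The subsidy expands output by 780.25 − 684 = 96.25 past the efficient level; on those units the gap between marginal cost and willingness to pay runs from 0 up to 33.
DWL = ½ × 33 × 96.25 = 1588.125.

Deadweight loss = $1588.125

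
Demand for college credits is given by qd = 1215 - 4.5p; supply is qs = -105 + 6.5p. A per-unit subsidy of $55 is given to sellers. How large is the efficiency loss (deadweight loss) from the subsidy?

Deadweight loss = $4021.875

Pre-subsidy: 1215 - 4.5p = -105 + 6.5p gives p* = 120, q* = 675.
With the subsidy, sellers receive ps = pb + 55 for each unit, where pb is the price buyers pay.
Supply in terms of pb becomes qs = -105 + 6.5(pb + 55) = 252.5 + 6.5pb. Setting this equal to demand: 1215 - 4.5pb = 252.5 + 6.5pb, so pb = 87.5.
Sellers receive ps = 87.5 + 55 = 142.5; q' = 1215 − 4.5·87.5 = 821.25.
The subsidy expands output by 821.25 − 675 = 146.25 past the efficient level; on those units the gap between marginal cost and willingness to pay runs from 0 up to 55.
DWL = ½ × 55 × 146.25 = 4021.875.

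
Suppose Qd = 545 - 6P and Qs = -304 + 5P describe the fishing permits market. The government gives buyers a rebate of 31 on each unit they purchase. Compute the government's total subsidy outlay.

Government cost = 56761/11

Pre-subsidy: 545 - 6P = -304 + 5P gives P* = 849/11, Q* = 901/11.
With the rebate, buyers effectively pay Pb = Ps − 31, where Ps is the price sellers receive.
Demand in terms of Ps becomes Qd = 545 − 6(Ps − 31) = 731 - 6Ps. Setting this equal to supply: 731 - 6Ps = -304 + 5Ps, so Ps = 1035/11.
Buyers pay Pb = 1035/11 − 31 = 694/11; Q' = -304 + 5·(1035/11) = 1831/11.
Government outlay = subsidy × quantity = 31 × 1831/11 = 56761/11.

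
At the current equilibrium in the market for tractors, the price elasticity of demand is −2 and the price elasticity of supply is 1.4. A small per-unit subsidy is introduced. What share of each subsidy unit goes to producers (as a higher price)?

For a small subsidy around the equilibrium, the benefit split depends on the relative slopes, which at a point are proportional to the elasticities.
Buyer share = εs/(εs + |εd|) = 1.4/(1.4 + 2) = 7/17; seller share = |εd|/(εs + |εd|) = 10/17.
So producers capture 10/17 of the subsidy.

Producer share = 10/17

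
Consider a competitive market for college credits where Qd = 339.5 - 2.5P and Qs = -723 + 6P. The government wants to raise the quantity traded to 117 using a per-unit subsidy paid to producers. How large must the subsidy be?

At Q = 117, invert demand for the buyer price: Pb = (339.5 − 117)/2.5 = 89; invert supply for the seller price: Ps = (117 − (-723))/6 = 140.
The subsidy must fill the gap: s = Ps − Pb = 140 − 89 = 51.

Required subsidy s = 51 per unit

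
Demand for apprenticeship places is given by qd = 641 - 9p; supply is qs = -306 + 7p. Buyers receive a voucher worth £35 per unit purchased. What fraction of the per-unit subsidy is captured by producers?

Pre-subsidy: 641 - 9p = -306 + 7p gives p* = 59.1875, q* = 108.3125.
With the rebate, buyers effectively pay pb = ps − 35, where ps is the price sellers receive.
Demand in terms of ps becomes qd = 641 − 9(ps − 35) = 956 - 9ps. Setting this equal to supply: 956 - 9ps = -306 + 7ps, so ps = 78.875.
Buyers pay pb = 78.875 − 35 = 43.875; q' = -306 + 7·78.875 = 246.125.
Buyers' price falls by p* − pb = 59.1875 − 43.875 = 15.3125; sellers' price rises by ps − p* = 78.875 − 59.1875 = 19.6875.
So producers capture 19.6875/35 = 0.5625 of each unit of subsidy.

Producer share = 0.5625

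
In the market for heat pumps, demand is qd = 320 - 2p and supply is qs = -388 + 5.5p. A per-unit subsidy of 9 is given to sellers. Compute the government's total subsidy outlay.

Government cost = 1299.6

Pre-subsidy: 320 - 2p = -388 + 5.5p gives p* = 94.4, q* = 131.2.
With the subsidy, sellers receive ps = pb + 9 for each unit, where pb is the price buyers pay.
Supply in terms of pb becomes qs = -388 + 5.5(pb + 9) = -338.5 + 5.5pb. Setting this equal to demand: 320 - 2pb = -338.5 + 5.5pb, so pb = 87.8.
Sellers receive ps = 87.8 + 9 = 96.8; q' = 320 − 2·87.8 = 144.4.
Government outlay = subsidy × quantity = 9 × 144.4 = 1299.6.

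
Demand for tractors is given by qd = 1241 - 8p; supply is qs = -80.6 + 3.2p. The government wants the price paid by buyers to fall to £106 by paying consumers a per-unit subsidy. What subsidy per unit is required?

At a buyer price of 106, quantity demanded is 1241 − 8·106 = 393.
Sellers supply 393 only when they receive ps with -80.6 + 3.2·ps = 393, i.e. ps = 148.
s = ps − pb = 148 − 106 = 42.

Required subsidy s = £42 per unit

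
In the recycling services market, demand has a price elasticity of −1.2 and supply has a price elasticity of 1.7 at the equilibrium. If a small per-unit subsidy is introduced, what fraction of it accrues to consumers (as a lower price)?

For a small subsidy around the equilibrium, the benefit split depends on the relative slopes, which at a point are proportional to the elasticities.
Buyer share = εs/(εs + |εd|) = 1.7/(1.7 + 1.2) = 17/29; seller share = |εd|/(εs + |εd|) = 12/29.

Consumer share = 17/29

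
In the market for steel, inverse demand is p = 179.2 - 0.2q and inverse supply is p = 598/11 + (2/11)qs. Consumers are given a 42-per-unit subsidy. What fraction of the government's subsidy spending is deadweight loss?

Pre-subsidy: 179.2 - 0.2q = 598/11 + (2/11)q gives q* = 6866/21 and p* = 2390/21.
With the rebate, buyers effectively pay pb = ps − 42, where ps is the price sellers receive.
On the curves, pb = 179.2 - 0.2q and ps = 598/11 + (2/11)q; the wedge ps − pb = 42 gives 598/11 + (2/11)q − (179.2 - 0.2q) = 42, so q' = 9176/21.
Then pb = 179.2 − 0.2·(9176/21) = 1928/21 and ps = 598/11 + (2/11)·(9176/21) = 2810/21.
ΔCS = ½(6866/21 + 9176/21)(2390/21 − 1928/21) = 176462/21; ΔPS = ½(6866/21 + 9176/21)(2810/21 − 2390/21) = 160420/21.
Government spending = 42 × 9176/21 = 18352.
DWL = ½ × 42 × (9176/21 − 6866/21) = 2310; fraction = 2310 / 18352 = 1155/9176.

DWL / government spending = 1155/9176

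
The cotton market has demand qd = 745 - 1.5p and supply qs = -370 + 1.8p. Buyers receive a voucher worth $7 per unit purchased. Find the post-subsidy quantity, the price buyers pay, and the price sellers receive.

q' = 2683/11; buyers pay 11024/33; sellers receive 11255/33

Pre-subsidy: 745 - 1.5p = -370 + 1.8p gives p* = 11150/33, q* = 2620/11.
With the rebate, buyers effectively pay pb = ps − 7, where ps is the price sellers receive.
Demand in terms of ps becomes qd = 745 − 1.5(ps − 7) = 755.5 - 1.5ps. Setting this equal to supply: 755.5 - 1.5ps = -370 + 1.8ps, so ps = 11255/33.
Buyers pay pb = 11255/33 − 7 = 11024/33; q' = -370 + 1.8·(11255/33) = 2683/11.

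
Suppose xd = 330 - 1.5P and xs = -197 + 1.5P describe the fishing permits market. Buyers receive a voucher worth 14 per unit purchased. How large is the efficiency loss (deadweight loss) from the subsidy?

Pre-subsidy: 330 - 1.5P = -197 + 1.5P gives P* = 527/3, x* = 66.5.
With the rebate, buyers effectively pay Pb = Ps − 14, where Ps is the price sellers receive.
Demand in terms of Ps becomes xd = 330 − 1.5(Ps − 14) = 351 - 1.5Ps. Setting this equal to supply: 351 - 1.5Ps = -197 + 1.5Ps, so Ps = 548/3.
Buyers pay Pb = 548/3 − 14 = 506/3; x' = -197 + 1.5·(548/3) = 77.
The subsidy expands output by 77 − 66.5 = 10.5 past the efficient level; on those units the gap between marginal cost and willingness to pay runs from 0 up to 14.
DWL = ½ × 14 × 10.5 = 73.5.

Deadweight loss = 73.5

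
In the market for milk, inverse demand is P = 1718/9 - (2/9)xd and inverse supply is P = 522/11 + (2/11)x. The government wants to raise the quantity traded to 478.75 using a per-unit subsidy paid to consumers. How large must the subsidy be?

Required subsidy s = 50 per unit

At x = 478.75, from the demand curve buyers pay Pb = 1718/9 − (2/9)·478.75 = 84.5; from the supply curve sellers need Ps = 522/11 + (2/11)·478.75 = 134.5.
The subsidy must fill the gap: s = Ps − Pb = 134.5 − 84.5 = 50.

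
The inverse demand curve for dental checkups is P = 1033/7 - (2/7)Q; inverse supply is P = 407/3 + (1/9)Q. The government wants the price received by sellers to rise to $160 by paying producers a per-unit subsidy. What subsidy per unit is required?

Required subsidy s = $75 per unit

At a seller price of 160, quantity supplied is -1221 + 9·160 = 219.
Buyers absorb 219 only when they pay Pb = 1033/7 − (2/7)·219 = 85.
s = Ps − Pb = 160 − 85 = 75.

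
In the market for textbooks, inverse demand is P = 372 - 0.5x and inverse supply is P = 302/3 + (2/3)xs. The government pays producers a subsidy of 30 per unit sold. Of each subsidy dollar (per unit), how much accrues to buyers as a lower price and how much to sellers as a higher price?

Pre-subsidy: 372 - 0.5x = 302/3 + (2/3)x gives x* = 1628/7 and P* = 1790/7.
With the subsidy, sellers receive Ps = Pb + 30 for each unit, where Pb is the price buyers pay.
On the curves, Pb = 372 - 0.5x and Ps = 302/3 + (2/3)x; the wedge Ps − Pb = 30 gives 302/3 + (2/3)x − (372 - 0.5x) = 30, so x' = 1808/7.
Then Pb = 372 − 0.5·(1808/7) = 1700/7 and Ps = 302/3 + (2/3)·(1808/7) = 1910/7.
Buyers' price falls by P* − Pb = 1790/7 − 1700/7 = 90/7; sellers' price rises by Ps − P* = 1910/7 − 1790/7 = 120/7.

Buyers gain 90/7 per unit; sellers gain 120/7 per unit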